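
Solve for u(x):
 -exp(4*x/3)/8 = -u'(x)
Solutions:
 u(x) = C1 + 3*exp(4*x/3)/32


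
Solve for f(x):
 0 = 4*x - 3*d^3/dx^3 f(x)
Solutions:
 f(x) = C1 + C2*x + C3*x^2 + x^4/18


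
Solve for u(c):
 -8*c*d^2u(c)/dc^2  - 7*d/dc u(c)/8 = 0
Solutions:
 u(c) = C1 + C2*c^(57/64)


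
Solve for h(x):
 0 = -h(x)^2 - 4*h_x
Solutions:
 h(x) = 4/(C1 + x)


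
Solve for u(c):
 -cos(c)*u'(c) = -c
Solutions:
 u(c) = C1 + Integral(c/cos(c), c)


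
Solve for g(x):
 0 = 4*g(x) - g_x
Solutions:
 g(x) = C1*exp(4*x)


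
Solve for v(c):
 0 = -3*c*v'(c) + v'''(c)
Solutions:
 v(c) = C1 + Integral(C2*airyai(3^(1/3)*c) + C3*airybi(3^(1/3)*c), c)


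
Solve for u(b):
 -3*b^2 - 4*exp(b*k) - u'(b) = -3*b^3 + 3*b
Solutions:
 u(b) = C1 + 3*b^4/4 - b^3 - 3*b^2/2 - 4*exp(b*k)/k


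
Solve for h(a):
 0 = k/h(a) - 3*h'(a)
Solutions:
 h(a) = -sqrt(C1 + 6*a*k)/3
 h(a) = sqrt(C1 + 6*a*k)/3


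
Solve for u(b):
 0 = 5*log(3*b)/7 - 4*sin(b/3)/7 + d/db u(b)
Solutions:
 u(b) = C1 - 5*b*log(b)/7 - 5*b*log(3)/7 + 5*b/7 - 12*cos(b/3)/7


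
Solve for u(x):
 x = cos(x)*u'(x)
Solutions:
 u(x) = C1 + Integral(x/cos(x), x)


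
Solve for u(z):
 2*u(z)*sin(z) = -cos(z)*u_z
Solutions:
 u(z) = C1*cos(z)^2


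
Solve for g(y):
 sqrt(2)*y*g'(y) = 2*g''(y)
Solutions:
 g(y) = C1 + C2*erfi(2^(1/4)*y/2)


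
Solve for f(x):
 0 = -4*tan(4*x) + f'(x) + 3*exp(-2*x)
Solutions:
 f(x) = C1 + log(tan(4*x)^2 + 1)/2 + 3*exp(-2*x)/2


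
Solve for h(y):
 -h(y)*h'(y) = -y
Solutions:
 h(y) = -sqrt(C1 + y^2)
 h(y) = sqrt(C1 + y^2)


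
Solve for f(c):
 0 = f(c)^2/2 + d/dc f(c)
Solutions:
 f(c) = 2/(C1 + c)


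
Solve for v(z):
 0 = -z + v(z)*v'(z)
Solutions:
 v(z) = -sqrt(C1 + z^2)
 v(z) = sqrt(C1 + z^2)


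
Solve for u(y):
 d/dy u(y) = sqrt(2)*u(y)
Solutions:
 u(y) = C1*exp(sqrt(2)*y)


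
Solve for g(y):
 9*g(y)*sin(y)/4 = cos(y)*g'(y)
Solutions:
 g(y) = C1/cos(y)^(9/4)


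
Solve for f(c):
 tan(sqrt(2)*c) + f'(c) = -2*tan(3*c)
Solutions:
 f(c) = C1 + 2*log(cos(3*c))/3 + sqrt(2)*log(cos(sqrt(2)*c))/2


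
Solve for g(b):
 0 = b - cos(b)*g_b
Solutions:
 g(b) = C1 + Integral(b/cos(b), b)


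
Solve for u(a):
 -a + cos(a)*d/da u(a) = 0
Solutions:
 u(a) = C1 + Integral(a/cos(a), a)


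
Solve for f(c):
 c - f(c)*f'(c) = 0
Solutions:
 f(c) = -sqrt(C1 + c^2)
 f(c) = sqrt(C1 + c^2)


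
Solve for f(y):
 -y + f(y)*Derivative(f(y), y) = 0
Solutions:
 f(y) = -sqrt(C1 + y^2)
 f(y) = sqrt(C1 + y^2)


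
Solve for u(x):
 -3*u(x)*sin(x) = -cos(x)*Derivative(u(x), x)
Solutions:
 u(x) = C1/cos(x)^3


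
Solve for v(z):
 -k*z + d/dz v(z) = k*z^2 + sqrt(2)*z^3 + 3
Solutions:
 v(z) = C1 + k*z^3/3 + k*z^2/2 + sqrt(2)*z^4/4 + 3*z


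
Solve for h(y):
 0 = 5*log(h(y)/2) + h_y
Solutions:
 -Integral(1/(-log(_y) + log(2)), (_y, h(y)))/5 = C1 - y


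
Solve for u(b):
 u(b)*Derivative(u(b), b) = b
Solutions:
 u(b) = -sqrt(C1 + b^2)
 u(b) = sqrt(C1 + b^2)


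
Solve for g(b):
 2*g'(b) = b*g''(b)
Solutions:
 g(b) = C1 + C2*b^3


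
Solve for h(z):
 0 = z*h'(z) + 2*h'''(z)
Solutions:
 h(z) = C1 + Integral(C2*airyai(-2^(2/3)*z/2) + C3*airybi(-2^(2/3)*z/2), z)


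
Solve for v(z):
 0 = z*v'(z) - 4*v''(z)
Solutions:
 v(z) = C1 + C2*erfi(sqrt(2)*z/4)


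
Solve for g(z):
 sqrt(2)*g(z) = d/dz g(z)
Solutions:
 g(z) = C1*exp(sqrt(2)*z)


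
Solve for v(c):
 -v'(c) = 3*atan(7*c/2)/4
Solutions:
 v(c) = C1 - 3*c*atan(7*c/2)/4 + 3*log(49*c^2 + 4)/28


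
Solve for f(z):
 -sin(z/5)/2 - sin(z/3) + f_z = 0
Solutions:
 f(z) = C1 - 5*cos(z/5)/2 - 3*cos(z/3)


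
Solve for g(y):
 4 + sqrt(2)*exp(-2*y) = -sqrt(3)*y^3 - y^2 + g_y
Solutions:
 g(y) = C1 + sqrt(3)*y^4/4 + y^3/3 + 4*y - sqrt(2)*exp(-2*y)/2


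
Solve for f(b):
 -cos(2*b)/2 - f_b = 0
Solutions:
 f(b) = C1 - sin(2*b)/4


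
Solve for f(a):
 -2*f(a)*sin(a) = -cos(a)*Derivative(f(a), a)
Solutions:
 f(a) = C1/cos(a)^2


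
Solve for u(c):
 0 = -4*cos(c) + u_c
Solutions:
 u(c) = C1 + 4*sin(c)


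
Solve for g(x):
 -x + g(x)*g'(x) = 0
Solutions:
 g(x) = -sqrt(C1 + x^2)
 g(x) = sqrt(C1 + x^2)


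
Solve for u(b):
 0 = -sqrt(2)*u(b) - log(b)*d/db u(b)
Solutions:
 u(b) = C1*exp(-sqrt(2)*li(b))


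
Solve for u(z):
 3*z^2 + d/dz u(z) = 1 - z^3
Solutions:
 u(z) = C1 - z^4/4 - z^3 + z


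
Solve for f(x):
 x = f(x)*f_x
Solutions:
 f(x) = -sqrt(C1 + x^2)
 f(x) = sqrt(C1 + x^2)


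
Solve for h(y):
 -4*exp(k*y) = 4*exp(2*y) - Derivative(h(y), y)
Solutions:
 h(y) = C1 + 2*exp(2*y) + 4*exp(k*y)/k


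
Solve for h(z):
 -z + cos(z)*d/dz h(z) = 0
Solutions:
 h(z) = C1 + Integral(z/cos(z), z)


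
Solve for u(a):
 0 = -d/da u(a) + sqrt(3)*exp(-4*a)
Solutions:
 u(a) = C1 - sqrt(3)*exp(-4*a)/4


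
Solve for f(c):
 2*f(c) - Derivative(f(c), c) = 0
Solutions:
 f(c) = C1*exp(2*c)


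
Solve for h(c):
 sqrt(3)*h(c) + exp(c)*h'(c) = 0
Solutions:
 h(c) = C1*exp(sqrt(3)*exp(-c))


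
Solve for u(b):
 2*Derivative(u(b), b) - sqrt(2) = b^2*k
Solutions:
 u(b) = C1 + b^3*k/6 + sqrt(2)*b/2


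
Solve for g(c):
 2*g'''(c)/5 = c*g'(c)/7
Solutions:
 g(c) = C1 + Integral(C2*airyai(14^(2/3)*5^(1/3)*c/14) + C3*airybi(14^(2/3)*5^(1/3)*c/14), c)


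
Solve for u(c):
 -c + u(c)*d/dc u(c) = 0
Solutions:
 u(c) = -sqrt(C1 + c^2)
 u(c) = sqrt(C1 + c^2)


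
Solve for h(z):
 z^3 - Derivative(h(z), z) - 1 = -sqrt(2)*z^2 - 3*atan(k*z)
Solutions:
 h(z) = C1 + z^4/4 + sqrt(2)*z^3/3 - z + 3*Piecewise((z*atan(k*z) - log(k^2*z^2 + 1)/(2*k), Ne(k, 0)), (0, True))


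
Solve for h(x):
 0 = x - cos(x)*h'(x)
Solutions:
 h(x) = C1 + Integral(x/cos(x), x)


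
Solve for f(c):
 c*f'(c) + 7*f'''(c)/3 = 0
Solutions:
 f(c) = C1 + Integral(C2*airyai(-3^(1/3)*7^(2/3)*c/7) + C3*airybi(-3^(1/3)*7^(2/3)*c/7), c)


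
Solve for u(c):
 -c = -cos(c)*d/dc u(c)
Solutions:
 u(c) = C1 + Integral(c/cos(c), c)


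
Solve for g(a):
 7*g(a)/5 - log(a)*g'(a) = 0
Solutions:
 g(a) = C1*exp(7*li(a)/5)


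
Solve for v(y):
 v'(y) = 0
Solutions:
 v(y) = C1


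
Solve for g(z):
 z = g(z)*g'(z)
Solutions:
 g(z) = -sqrt(C1 + z^2)
 g(z) = sqrt(C1 + z^2)


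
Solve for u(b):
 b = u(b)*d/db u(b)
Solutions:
 u(b) = -sqrt(C1 + b^2)
 u(b) = sqrt(C1 + b^2)


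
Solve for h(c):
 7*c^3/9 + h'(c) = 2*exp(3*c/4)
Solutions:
 h(c) = C1 - 7*c^4/36 + 8*exp(3*c/4)/3


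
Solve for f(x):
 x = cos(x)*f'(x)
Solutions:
 f(x) = C1 + Integral(x/cos(x), x)


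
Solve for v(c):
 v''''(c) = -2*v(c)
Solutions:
 v(c) = (C1*sin(2^(3/4)*c/2) + C2*cos(2^(3/4)*c/2))*exp(-2^(3/4)*c/2) + (C3*sin(2^(3/4)*c/2) + C4*cos(2^(3/4)*c/2))*exp(2^(3/4)*c/2)


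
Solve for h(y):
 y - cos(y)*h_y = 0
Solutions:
 h(y) = C1 + Integral(y/cos(y), y)


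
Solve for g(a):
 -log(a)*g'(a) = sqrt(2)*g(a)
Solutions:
 g(a) = C1*exp(-sqrt(2)*li(a))


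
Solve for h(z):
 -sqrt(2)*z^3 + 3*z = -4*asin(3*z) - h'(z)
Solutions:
 h(z) = C1 + sqrt(2)*z^4/4 - 3*z^2/2 - 4*z*asin(3*z) - 4*sqrt(1 - 9*z^2)/3


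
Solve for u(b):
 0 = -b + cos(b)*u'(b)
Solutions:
 u(b) = C1 + Integral(b/cos(b), b)


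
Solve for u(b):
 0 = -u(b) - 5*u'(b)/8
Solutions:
 u(b) = C1*exp(-8*b/5)


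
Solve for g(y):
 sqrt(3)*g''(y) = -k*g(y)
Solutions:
 g(y) = C1*exp(-3^(3/4)*y*sqrt(-k)/3) + C2*exp(3^(3/4)*y*sqrt(-k)/3)


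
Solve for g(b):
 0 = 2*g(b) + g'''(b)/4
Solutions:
 g(b) = C3*exp(-2*b) + (C1*sin(sqrt(3)*b) + C2*cos(sqrt(3)*b))*exp(b)


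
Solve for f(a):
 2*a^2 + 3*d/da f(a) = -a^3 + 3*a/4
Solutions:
 f(a) = C1 - a^4/12 - 2*a^3/9 + a^2/8


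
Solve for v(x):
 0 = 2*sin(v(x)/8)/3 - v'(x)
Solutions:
 -2*x/3 + 4*log(cos(v(x)/8) - 1) - 4*log(cos(v(x)/8) + 1) = C1


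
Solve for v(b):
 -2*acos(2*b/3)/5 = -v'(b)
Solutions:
 v(b) = C1 + 2*b*acos(2*b/3)/5 - sqrt(9 - 4*b^2)/5


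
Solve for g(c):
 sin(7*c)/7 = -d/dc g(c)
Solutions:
 g(c) = C1 + cos(7*c)/49


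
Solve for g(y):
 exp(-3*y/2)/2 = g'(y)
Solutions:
 g(y) = C1 - exp(-3*y/2)/3


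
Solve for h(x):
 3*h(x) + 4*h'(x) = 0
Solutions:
 h(x) = C1*exp(-3*x/4)


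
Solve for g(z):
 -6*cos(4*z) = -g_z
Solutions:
 g(z) = C1 + 3*sin(4*z)/2


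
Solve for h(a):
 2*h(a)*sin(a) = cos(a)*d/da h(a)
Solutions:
 h(a) = C1/cos(a)^2


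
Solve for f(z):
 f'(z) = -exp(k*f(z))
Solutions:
 f(z) = Piecewise((log(1/(C1*k + k*z))/k, Ne(k, 0)), (nan, True))
 f(z) = Piecewise((C1 - z, Eq(k, 0)), (nan, True))


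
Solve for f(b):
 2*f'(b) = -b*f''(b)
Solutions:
 f(b) = C1 + C2/b


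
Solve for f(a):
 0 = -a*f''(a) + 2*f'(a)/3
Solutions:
 f(a) = C1 + C2*a^(5/3)


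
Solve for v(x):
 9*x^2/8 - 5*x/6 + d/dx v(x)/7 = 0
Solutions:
 v(x) = C1 - 21*x^3/8 + 35*x^2/12


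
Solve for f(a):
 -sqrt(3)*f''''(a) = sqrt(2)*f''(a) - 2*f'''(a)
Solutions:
 f(a) = C1 + C2*a + (C3*sin(sqrt(3)*a*sqrt(-1 + sqrt(6))/3) + C4*cos(sqrt(3)*a*sqrt(-1 + sqrt(6))/3))*exp(sqrt(3)*a/3)


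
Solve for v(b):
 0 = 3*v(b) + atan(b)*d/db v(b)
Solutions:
 v(b) = C1*exp(-3*Integral(1/atan(b), b))


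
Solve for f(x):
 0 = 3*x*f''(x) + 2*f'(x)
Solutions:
 f(x) = C1 + C2*x^(1/3)


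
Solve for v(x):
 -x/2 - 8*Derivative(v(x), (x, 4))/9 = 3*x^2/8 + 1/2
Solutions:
 v(x) = C1 + C2*x + C3*x^2 + C4*x^3 - 3*x^6/2560 - 3*x^5/640 - 3*x^4/128


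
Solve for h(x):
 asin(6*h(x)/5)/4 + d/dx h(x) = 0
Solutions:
 Integral(1/asin(6*_y/5), (_y, h(x))) = C1 - x/4


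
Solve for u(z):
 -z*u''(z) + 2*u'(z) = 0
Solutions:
 u(z) = C1 + C2*z^3


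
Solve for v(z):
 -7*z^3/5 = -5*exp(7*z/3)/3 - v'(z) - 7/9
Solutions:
 v(z) = C1 + 7*z^4/20 - 7*z/9 - 5*exp(7*z/3)/7


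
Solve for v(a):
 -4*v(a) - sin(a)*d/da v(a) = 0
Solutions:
 v(a) = C1*(cos(a)^2 + 2*cos(a) + 1)/(cos(a)^2 - 2*cos(a) + 1)


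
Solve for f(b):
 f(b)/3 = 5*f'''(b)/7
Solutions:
 f(b) = C3*exp(15^(2/3)*7^(1/3)*b/15) + (C1*sin(3^(1/6)*5^(2/3)*7^(1/3)*b/10) + C2*cos(3^(1/6)*5^(2/3)*7^(1/3)*b/10))*exp(-15^(2/3)*7^(1/3)*b/30)


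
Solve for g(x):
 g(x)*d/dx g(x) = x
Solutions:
 g(x) = -sqrt(C1 + x^2)
 g(x) = sqrt(C1 + x^2)


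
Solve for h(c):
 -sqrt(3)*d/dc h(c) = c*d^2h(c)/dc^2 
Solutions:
 h(c) = C1 + C2*c^(1 - sqrt(3))


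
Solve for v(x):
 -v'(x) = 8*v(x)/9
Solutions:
 v(x) = C1*exp(-8*x/9)


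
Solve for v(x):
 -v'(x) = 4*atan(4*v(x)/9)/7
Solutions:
 Integral(1/atan(4*_y/9), (_y, v(x))) = C1 - 4*x/7


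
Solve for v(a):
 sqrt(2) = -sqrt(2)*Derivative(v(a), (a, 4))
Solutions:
 v(a) = C1 + C2*a + C3*a^2 + C4*a^3 - a^4/24


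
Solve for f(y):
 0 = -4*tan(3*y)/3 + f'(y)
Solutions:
 f(y) = C1 - 4*log(cos(3*y))/9


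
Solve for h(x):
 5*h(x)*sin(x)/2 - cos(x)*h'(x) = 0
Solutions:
 h(x) = C1/cos(x)^(5/2)


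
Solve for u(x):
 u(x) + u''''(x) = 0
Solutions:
 u(x) = (C1*sin(sqrt(2)*x/2) + C2*cos(sqrt(2)*x/2))*exp(-sqrt(2)*x/2) + (C3*sin(sqrt(2)*x/2) + C4*cos(sqrt(2)*x/2))*exp(sqrt(2)*x/2)


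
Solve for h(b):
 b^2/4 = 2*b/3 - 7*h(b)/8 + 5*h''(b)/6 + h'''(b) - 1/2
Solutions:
 h(b) = C1*exp(-b*(50*2^(1/3)/(27*sqrt(32221) + 4853)^(1/3) + 20 + 2^(2/3)*(27*sqrt(32221) + 4853)^(1/3))/72)*sin(2^(1/3)*sqrt(3)*b*(-2^(1/3)*(27*sqrt(32221) + 4853)^(1/3) + 50/(27*sqrt(32221) + 4853)^(1/3))/72) + C2*exp(-b*(50*2^(1/3)/(27*sqrt(32221) + 4853)^(1/3) + 20 + 2^(2/3)*(27*sqrt(32221) + 4853)^(1/3))/72)*cos(2^(1/3)*sqrt(3)*b*(-2^(1/3)*(27*sqrt(32221) + 4853)^(1/3) + 50/(27*sqrt(32221) + 4853)^(1/3))/72) + C3*exp(b*(-10 + 50*2^(1/3)/(27*sqrt(32221) + 4853)^(1/3) + 2^(2/3)*(27*sqrt(32221) + 4853)^(1/3))/36) - 2*b^2/7 + 16*b/21 - 164/147


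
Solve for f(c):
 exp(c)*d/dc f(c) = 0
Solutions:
 f(c) = C1


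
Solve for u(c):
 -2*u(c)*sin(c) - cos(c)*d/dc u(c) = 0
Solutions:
 u(c) = C1*cos(c)^2


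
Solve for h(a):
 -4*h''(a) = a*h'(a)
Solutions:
 h(a) = C1 + C2*erf(sqrt(2)*a/4)


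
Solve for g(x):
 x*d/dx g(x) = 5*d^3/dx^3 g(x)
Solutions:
 g(x) = C1 + Integral(C2*airyai(5^(2/3)*x/5) + C3*airybi(5^(2/3)*x/5), x)


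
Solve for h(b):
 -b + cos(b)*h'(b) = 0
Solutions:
 h(b) = C1 + Integral(b/cos(b), b)


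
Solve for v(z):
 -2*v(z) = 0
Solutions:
 v(z) = 0


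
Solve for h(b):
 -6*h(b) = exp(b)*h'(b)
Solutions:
 h(b) = C1*exp(6*exp(-b))


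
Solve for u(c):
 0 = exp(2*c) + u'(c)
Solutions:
 u(c) = C1 - exp(2*c)/2


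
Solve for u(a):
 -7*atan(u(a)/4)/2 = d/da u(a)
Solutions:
 Integral(1/atan(_y/4), (_y, u(a))) = C1 - 7*a/2


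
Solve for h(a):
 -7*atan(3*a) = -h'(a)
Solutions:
 h(a) = C1 + 7*a*atan(3*a) - 7*log(9*a^2 + 1)/6


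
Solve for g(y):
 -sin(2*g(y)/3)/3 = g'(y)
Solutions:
 y/3 + 3*log(cos(2*g(y)/3) - 1)/4 - 3*log(cos(2*g(y)/3) + 1)/4 = C1


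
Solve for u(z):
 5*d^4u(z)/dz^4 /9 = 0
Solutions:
 u(z) = C1 + C2*z + C3*z^2 + C4*z^3


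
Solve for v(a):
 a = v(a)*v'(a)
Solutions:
 v(a) = -sqrt(C1 + a^2)
 v(a) = sqrt(C1 + a^2)


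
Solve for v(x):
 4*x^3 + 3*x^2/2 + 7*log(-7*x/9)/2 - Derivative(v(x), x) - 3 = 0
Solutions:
 v(x) = C1 + x^4 + x^3/2 + 7*x*log(-x)/2 + x*(-7*log(3) - 13/2 + 7*log(7)/2)


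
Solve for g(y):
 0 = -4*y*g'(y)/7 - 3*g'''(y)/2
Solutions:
 g(y) = C1 + Integral(C2*airyai(-2*21^(2/3)*y/21) + C3*airybi(-2*21^(2/3)*y/21), y)


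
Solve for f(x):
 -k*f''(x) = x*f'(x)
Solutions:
 f(x) = C1 + C2*sqrt(k)*erf(sqrt(2)*x*sqrt(1/k)/2)


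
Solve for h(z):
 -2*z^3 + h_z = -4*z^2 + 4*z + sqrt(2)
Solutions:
 h(z) = C1 + z^4/2 - 4*z^3/3 + 2*z^2 + sqrt(2)*z


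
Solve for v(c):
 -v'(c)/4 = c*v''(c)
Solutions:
 v(c) = C1 + C2*c^(3/4)


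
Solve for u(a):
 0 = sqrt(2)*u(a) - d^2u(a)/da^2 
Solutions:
 u(a) = C1*exp(-2^(1/4)*a) + C2*exp(2^(1/4)*a)


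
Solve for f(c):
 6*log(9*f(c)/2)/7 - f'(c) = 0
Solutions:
 7*Integral(1/(-log(_y) - 2*log(3) + log(2)), (_y, f(c)))/6 = C1 - c


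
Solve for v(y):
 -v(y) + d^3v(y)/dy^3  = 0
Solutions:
 v(y) = C3*exp(y) + (C1*sin(sqrt(3)*y/2) + C2*cos(sqrt(3)*y/2))*exp(-y/2)


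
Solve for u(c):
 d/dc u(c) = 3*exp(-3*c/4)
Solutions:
 u(c) = C1 - 4*exp(-3*c/4)


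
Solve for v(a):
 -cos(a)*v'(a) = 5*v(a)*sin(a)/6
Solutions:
 v(a) = C1*cos(a)^(5/6)


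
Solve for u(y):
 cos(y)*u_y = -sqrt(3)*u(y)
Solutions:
 u(y) = C1*(sin(y) - 1)^(sqrt(3)/2)/(sin(y) + 1)^(sqrt(3)/2)


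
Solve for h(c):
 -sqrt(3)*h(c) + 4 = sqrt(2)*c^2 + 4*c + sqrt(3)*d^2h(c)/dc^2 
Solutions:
 h(c) = C1*sin(c) + C2*cos(c) - sqrt(6)*c^2/3 - 4*sqrt(3)*c/3 + 2*sqrt(6)/3 + 4*sqrt(3)/3


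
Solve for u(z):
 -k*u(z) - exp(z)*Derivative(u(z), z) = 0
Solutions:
 u(z) = C1*exp(k*exp(-z))


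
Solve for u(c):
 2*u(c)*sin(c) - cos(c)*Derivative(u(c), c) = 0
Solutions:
 u(c) = C1/cos(c)^2


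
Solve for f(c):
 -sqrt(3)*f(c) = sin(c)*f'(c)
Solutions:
 f(c) = C1*(cos(c) + 1)^(sqrt(3)/2)/(cos(c) - 1)^(sqrt(3)/2)


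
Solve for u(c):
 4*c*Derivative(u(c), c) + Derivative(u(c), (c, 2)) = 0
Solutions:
 u(c) = C1 + C2*erf(sqrt(2)*c)


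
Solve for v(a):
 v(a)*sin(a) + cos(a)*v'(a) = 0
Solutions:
 v(a) = C1*cos(a)


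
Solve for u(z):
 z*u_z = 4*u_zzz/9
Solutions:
 u(z) = C1 + Integral(C2*airyai(2^(1/3)*3^(2/3)*z/2) + C3*airybi(2^(1/3)*3^(2/3)*z/2), z)


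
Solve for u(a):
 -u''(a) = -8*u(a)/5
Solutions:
 u(a) = C1*exp(-2*sqrt(10)*a/5) + C2*exp(2*sqrt(10)*a/5)


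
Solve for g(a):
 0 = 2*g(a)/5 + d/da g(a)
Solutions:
 g(a) = C1*exp(-2*a/5)


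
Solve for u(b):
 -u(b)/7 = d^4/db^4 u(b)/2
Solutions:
 u(b) = (C1*sin(14^(3/4)*b/14) + C2*cos(14^(3/4)*b/14))*exp(-14^(3/4)*b/14) + (C3*sin(14^(3/4)*b/14) + C4*cos(14^(3/4)*b/14))*exp(14^(3/4)*b/14)


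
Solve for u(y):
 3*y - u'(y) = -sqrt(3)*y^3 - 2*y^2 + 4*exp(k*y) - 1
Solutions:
 u(y) = C1 + sqrt(3)*y^4/4 + 2*y^3/3 + 3*y^2/2 + y - 4*exp(k*y)/k


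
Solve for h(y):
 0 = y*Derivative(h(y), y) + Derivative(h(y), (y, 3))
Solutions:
 h(y) = C1 + Integral(C2*airyai(-y) + C3*airybi(-y), y)


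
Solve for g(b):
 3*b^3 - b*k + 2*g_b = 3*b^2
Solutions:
 g(b) = C1 - 3*b^4/8 + b^3/2 + b^2*k/4


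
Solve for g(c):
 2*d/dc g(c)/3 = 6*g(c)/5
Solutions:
 g(c) = C1*exp(9*c/5)


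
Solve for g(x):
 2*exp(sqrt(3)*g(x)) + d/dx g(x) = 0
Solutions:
 g(x) = sqrt(3)*(2*log(1/(C1 + 2*x)) - log(3))/6


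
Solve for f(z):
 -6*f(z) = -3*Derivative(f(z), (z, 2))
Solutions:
 f(z) = C1*exp(-sqrt(2)*z) + C2*exp(sqrt(2)*z)


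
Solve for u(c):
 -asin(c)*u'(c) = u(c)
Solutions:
 u(c) = C1*exp(-Integral(1/asin(c), c))


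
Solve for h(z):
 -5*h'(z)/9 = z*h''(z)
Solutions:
 h(z) = C1 + C2*z^(4/9)


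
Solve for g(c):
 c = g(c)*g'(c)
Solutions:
 g(c) = -sqrt(C1 + c^2)
 g(c) = sqrt(C1 + c^2)


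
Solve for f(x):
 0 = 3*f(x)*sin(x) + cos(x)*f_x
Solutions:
 f(x) = C1*cos(x)^3


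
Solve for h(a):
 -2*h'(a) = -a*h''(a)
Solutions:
 h(a) = C1 + C2*a^3


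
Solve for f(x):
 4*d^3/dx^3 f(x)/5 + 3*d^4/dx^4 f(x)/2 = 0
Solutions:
 f(x) = C1 + C2*x + C3*x^2 + C4*exp(-8*x/15)


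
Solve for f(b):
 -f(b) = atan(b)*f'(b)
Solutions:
 f(b) = C1*exp(-Integral(1/atan(b), b))


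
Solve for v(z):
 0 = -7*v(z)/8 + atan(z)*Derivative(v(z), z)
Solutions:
 v(z) = C1*exp(7*Integral(1/atan(z), z)/8)


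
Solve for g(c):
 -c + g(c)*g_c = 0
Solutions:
 g(c) = -sqrt(C1 + c^2)
 g(c) = sqrt(C1 + c^2)


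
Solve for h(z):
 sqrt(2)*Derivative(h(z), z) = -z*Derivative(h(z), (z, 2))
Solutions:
 h(z) = C1 + C2*z^(1 - sqrt(2))


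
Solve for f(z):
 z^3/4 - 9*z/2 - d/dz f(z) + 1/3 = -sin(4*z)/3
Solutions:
 f(z) = C1 + z^4/16 - 9*z^2/4 + z/3 - cos(4*z)/12


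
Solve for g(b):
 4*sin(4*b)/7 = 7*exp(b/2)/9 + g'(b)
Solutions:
 g(b) = C1 - 14*exp(b/2)/9 - cos(4*b)/7


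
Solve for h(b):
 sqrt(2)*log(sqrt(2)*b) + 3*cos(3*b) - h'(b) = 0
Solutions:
 h(b) = C1 + sqrt(2)*b*(log(b) - 1) + sqrt(2)*b*log(2)/2 + sin(3*b)


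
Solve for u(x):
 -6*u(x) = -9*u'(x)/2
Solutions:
 u(x) = C1*exp(4*x/3)


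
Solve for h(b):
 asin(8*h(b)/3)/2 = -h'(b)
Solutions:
 Integral(1/asin(8*_y/3), (_y, h(b))) = C1 - b/2


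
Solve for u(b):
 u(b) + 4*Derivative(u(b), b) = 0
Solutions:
 u(b) = C1*exp(-b/4)


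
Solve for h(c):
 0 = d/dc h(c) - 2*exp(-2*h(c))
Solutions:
 h(c) = log(-sqrt(C1 + 4*c))
 h(c) = log(C1 + 4*c)/2


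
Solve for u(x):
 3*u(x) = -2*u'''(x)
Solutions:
 u(x) = C3*exp(-2^(2/3)*3^(1/3)*x/2) + (C1*sin(2^(2/3)*3^(5/6)*x/4) + C2*cos(2^(2/3)*3^(5/6)*x/4))*exp(2^(2/3)*3^(1/3)*x/4)


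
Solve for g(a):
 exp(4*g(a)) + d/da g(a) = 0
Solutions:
 g(a) = log(-I*(1/(C1 + 4*a))^(1/4))
 g(a) = log(I*(1/(C1 + 4*a))^(1/4))
 g(a) = log(-(1/(C1 + 4*a))^(1/4))
 g(a) = log(1/(C1 + 4*a))/4


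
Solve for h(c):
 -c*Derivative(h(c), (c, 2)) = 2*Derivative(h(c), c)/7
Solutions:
 h(c) = C1 + C2*c^(5/7)


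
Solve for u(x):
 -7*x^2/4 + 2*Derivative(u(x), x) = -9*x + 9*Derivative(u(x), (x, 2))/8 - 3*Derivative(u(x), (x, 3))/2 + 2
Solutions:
 u(x) = C1 + 7*x^3/24 - 225*x^2/128 - 2345*x/1024 + (C2*sin(sqrt(687)*x/24) + C3*cos(sqrt(687)*x/24))*exp(3*x/8)


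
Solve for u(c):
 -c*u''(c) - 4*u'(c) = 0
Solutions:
 u(c) = C1 + C2/c^3


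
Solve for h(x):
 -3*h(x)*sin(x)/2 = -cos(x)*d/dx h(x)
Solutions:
 h(x) = C1/cos(x)^(3/2)


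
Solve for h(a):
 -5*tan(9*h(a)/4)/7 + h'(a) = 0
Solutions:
 h(a) = -4*asin(C1*exp(45*a/28))/9 + 4*pi/9
 h(a) = 4*asin(C1*exp(45*a/28))/9


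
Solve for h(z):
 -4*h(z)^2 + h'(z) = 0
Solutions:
 h(z) = -1/(C1 + 4*z)


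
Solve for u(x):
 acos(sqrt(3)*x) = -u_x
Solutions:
 u(x) = C1 - x*acos(sqrt(3)*x) + sqrt(3)*sqrt(1 - 3*x^2)/3


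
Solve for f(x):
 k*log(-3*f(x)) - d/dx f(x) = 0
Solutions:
 Integral(1/(log(-_y) + log(3)), (_y, f(x))) = C1 + k*x


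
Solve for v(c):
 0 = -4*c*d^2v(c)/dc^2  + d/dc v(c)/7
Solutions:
 v(c) = C1 + C2*c^(29/28)


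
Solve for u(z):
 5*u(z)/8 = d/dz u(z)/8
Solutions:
 u(z) = C1*exp(5*z)


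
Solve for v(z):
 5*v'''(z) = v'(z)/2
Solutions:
 v(z) = C1 + C2*exp(-sqrt(10)*z/10) + C3*exp(sqrt(10)*z/10)


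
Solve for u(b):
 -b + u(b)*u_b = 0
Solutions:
 u(b) = -sqrt(C1 + b^2)
 u(b) = sqrt(C1 + b^2)


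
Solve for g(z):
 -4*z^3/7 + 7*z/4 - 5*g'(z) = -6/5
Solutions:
 g(z) = C1 - z^4/35 + 7*z^2/40 + 6*z/25


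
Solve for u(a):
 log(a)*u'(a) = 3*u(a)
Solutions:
 u(a) = C1*exp(3*li(a))


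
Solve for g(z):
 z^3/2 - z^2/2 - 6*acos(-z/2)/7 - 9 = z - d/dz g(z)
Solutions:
 g(z) = C1 - z^4/8 + z^3/6 + z^2/2 + 6*z*acos(-z/2)/7 + 9*z + 6*sqrt(4 - z^2)/7


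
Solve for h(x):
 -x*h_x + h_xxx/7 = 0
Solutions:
 h(x) = C1 + Integral(C2*airyai(7^(1/3)*x) + C3*airybi(7^(1/3)*x), x)


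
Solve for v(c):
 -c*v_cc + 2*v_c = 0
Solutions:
 v(c) = C1 + C2*c^3


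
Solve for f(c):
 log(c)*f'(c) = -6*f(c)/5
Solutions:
 f(c) = C1*exp(-6*li(c)/5)


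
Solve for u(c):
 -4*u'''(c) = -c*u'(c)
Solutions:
 u(c) = C1 + Integral(C2*airyai(2^(1/3)*c/2) + C3*airybi(2^(1/3)*c/2), c)


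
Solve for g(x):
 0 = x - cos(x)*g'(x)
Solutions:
 g(x) = C1 + Integral(x/cos(x), x)


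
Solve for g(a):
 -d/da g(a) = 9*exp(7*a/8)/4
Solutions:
 g(a) = C1 - 18*exp(7*a/8)/7


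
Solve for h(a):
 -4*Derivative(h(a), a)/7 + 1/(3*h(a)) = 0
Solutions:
 h(a) = -sqrt(C1 + 42*a)/6
 h(a) = sqrt(C1 + 42*a)/6


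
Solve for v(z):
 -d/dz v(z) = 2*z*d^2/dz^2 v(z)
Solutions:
 v(z) = C1 + C2*sqrt(z)


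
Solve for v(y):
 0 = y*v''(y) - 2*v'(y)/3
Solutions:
 v(y) = C1 + C2*y^(5/3)


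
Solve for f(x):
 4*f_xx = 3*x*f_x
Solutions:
 f(x) = C1 + C2*erfi(sqrt(6)*x/4)


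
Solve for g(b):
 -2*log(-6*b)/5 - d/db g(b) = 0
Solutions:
 g(b) = C1 - 2*b*log(-b)/5 + 2*b*(1 - log(6))/5


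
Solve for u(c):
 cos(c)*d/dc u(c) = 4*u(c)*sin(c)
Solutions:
 u(c) = C1/cos(c)^4


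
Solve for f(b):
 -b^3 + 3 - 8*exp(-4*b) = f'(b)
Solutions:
 f(b) = C1 - b^4/4 + 3*b + 2*exp(-4*b)


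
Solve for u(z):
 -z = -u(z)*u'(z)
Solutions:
 u(z) = -sqrt(C1 + z^2)
 u(z) = sqrt(C1 + z^2)


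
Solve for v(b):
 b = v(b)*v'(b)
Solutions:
 v(b) = -sqrt(C1 + b^2)
 v(b) = sqrt(C1 + b^2)


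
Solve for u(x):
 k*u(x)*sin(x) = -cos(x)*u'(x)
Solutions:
 u(x) = C1*exp(k*log(cos(x)))


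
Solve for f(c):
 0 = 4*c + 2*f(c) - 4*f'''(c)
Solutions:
 f(c) = C3*exp(2^(2/3)*c/2) - 2*c + (C1*sin(2^(2/3)*sqrt(3)*c/4) + C2*cos(2^(2/3)*sqrt(3)*c/4))*exp(-2^(2/3)*c/4)


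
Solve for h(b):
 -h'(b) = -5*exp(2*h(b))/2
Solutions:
 h(b) = log(-sqrt(-1/(C1 + 5*b)))
 h(b) = log(-1/(C1 + 5*b))/2


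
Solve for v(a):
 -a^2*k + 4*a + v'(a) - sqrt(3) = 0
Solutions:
 v(a) = C1 + a^3*k/3 - 2*a^2 + sqrt(3)*a


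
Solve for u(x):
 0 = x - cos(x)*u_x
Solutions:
 u(x) = C1 + Integral(x/cos(x), x)


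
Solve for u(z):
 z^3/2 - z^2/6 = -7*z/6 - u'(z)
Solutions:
 u(z) = C1 - z^4/8 + z^3/18 - 7*z^2/12


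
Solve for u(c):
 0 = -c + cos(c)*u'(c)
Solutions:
 u(c) = C1 + Integral(c/cos(c), c)


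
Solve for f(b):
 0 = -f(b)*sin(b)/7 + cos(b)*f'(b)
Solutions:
 f(b) = C1/cos(b)^(1/7)


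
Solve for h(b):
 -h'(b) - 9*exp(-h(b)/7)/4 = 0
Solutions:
 h(b) = 7*log(C1 - 9*b/28)


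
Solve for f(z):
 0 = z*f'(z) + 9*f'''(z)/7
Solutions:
 f(z) = C1 + Integral(C2*airyai(-21^(1/3)*z/3) + C3*airybi(-21^(1/3)*z/3), z)


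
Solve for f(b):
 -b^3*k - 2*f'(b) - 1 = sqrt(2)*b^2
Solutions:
 f(b) = C1 - b^4*k/8 - sqrt(2)*b^3/6 - b/2


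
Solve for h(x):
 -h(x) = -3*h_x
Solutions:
 h(x) = C1*exp(x/3)


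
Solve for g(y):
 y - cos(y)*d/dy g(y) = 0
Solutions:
 g(y) = C1 + Integral(y/cos(y), y)


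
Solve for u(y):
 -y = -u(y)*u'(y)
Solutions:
 u(y) = -sqrt(C1 + y^2)
 u(y) = sqrt(C1 + y^2)


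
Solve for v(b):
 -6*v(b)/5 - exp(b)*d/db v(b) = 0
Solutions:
 v(b) = C1*exp(6*exp(-b)/5)


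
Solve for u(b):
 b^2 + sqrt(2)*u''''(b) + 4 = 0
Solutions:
 u(b) = C1 + C2*b + C3*b^2 + C4*b^3 - sqrt(2)*b^6/720 - sqrt(2)*b^4/12


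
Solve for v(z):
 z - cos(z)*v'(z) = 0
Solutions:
 v(z) = C1 + Integral(z/cos(z), z)


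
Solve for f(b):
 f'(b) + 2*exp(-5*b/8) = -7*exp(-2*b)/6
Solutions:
 f(b) = C1 + 7*exp(-2*b)/12 + 16*exp(-5*b/8)/5


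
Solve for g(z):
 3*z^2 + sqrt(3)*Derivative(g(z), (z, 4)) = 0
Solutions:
 g(z) = C1 + C2*z + C3*z^2 + C4*z^3 - sqrt(3)*z^6/360


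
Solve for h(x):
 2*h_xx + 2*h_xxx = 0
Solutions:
 h(x) = C1 + C2*x + C3*exp(-x)


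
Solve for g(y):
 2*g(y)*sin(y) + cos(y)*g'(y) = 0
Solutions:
 g(y) = C1*cos(y)^2


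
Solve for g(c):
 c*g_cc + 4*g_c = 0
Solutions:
 g(c) = C1 + C2/c^3


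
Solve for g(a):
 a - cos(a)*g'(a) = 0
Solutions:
 g(a) = C1 + Integral(a/cos(a), a)


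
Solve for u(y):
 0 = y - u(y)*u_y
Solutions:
 u(y) = -sqrt(C1 + y^2)
 u(y) = sqrt(C1 + y^2)


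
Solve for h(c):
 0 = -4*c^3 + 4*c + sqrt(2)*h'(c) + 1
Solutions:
 h(c) = C1 + sqrt(2)*c^4/2 - sqrt(2)*c^2 - sqrt(2)*c/2


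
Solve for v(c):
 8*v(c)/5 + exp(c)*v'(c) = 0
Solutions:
 v(c) = C1*exp(8*exp(-c)/5)


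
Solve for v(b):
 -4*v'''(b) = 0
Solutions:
 v(b) = C1 + C2*b + C3*b^2


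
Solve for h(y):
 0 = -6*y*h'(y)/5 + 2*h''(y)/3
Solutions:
 h(y) = C1 + C2*erfi(3*sqrt(10)*y/10)


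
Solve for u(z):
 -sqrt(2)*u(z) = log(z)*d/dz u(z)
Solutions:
 u(z) = C1*exp(-sqrt(2)*li(z))


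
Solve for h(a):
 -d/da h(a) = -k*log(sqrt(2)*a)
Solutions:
 h(a) = C1 + a*k*log(a) - a*k + a*k*log(2)/2


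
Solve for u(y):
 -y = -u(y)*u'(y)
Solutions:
 u(y) = -sqrt(C1 + y^2)
 u(y) = sqrt(C1 + y^2)


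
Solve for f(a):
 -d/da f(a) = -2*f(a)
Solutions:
 f(a) = C1*exp(2*a)


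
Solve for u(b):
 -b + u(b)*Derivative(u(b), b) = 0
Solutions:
 u(b) = -sqrt(C1 + b^2)
 u(b) = sqrt(C1 + b^2)


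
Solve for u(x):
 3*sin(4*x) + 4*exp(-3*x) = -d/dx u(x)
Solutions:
 u(x) = C1 + 3*cos(4*x)/4 + 4*exp(-3*x)/3


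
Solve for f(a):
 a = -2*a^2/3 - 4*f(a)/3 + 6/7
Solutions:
 f(a) = -a^2/2 - 3*a/4 + 9/14


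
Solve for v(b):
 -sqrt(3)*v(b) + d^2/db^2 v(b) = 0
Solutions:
 v(b) = C1*exp(-3^(1/4)*b) + C2*exp(3^(1/4)*b)


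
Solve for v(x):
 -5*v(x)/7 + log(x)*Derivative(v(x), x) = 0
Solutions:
 v(x) = C1*exp(5*li(x)/7)


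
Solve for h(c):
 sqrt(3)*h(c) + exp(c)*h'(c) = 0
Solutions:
 h(c) = C1*exp(sqrt(3)*exp(-c))


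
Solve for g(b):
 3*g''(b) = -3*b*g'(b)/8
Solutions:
 g(b) = C1 + C2*erf(b/4)


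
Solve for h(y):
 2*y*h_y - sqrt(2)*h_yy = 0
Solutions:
 h(y) = C1 + C2*erfi(2^(3/4)*y/2)


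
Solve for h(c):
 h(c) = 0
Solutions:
 h(c) = 0


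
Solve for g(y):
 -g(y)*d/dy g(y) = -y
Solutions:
 g(y) = -sqrt(C1 + y^2)
 g(y) = sqrt(C1 + y^2)


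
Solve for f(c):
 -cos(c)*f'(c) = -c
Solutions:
 f(c) = C1 + Integral(c/cos(c), c)


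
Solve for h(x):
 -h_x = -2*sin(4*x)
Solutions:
 h(x) = C1 - cos(4*x)/2


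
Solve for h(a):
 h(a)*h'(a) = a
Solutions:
 h(a) = -sqrt(C1 + a^2)
 h(a) = sqrt(C1 + a^2)


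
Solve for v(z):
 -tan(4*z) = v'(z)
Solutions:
 v(z) = C1 + log(cos(4*z))/4


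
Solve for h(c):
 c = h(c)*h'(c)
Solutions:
 h(c) = -sqrt(C1 + c^2)
 h(c) = sqrt(C1 + c^2)


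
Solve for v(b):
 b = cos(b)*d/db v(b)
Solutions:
 v(b) = C1 + Integral(b/cos(b), b)


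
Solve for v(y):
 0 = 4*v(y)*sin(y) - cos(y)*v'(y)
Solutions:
 v(y) = C1/cos(y)^4


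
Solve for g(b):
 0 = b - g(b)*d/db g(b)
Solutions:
 g(b) = -sqrt(C1 + b^2)
 g(b) = sqrt(C1 + b^2)


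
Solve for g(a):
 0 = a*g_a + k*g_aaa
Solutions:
 g(a) = C1 + Integral(C2*airyai(a*(-1/k)^(1/3)) + C3*airybi(a*(-1/k)^(1/3)), a)


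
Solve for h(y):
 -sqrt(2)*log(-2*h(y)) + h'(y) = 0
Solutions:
 -sqrt(2)*Integral(1/(log(-_y) + log(2)), (_y, h(y)))/2 = C1 - y


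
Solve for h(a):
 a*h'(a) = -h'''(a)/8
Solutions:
 h(a) = C1 + Integral(C2*airyai(-2*a) + C3*airybi(-2*a), a)


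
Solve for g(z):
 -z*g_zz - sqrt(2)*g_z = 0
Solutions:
 g(z) = C1 + C2*z^(1 - sqrt(2))


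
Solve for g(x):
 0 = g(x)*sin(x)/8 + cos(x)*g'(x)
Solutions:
 g(x) = C1*cos(x)^(1/8)


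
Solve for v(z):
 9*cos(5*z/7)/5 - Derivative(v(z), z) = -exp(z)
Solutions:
 v(z) = C1 + exp(z) + 63*sin(5*z/7)/25


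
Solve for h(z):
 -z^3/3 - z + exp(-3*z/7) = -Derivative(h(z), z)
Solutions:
 h(z) = C1 + z^4/12 + z^2/2 + 7*exp(-3*z/7)/3


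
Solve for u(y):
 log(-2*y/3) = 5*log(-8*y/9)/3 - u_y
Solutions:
 u(y) = C1 + 2*y*log(-y)/3 + y*(-7*log(3)/3 - 2/3 + 4*log(2))


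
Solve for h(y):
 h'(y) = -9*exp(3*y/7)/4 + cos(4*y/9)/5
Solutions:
 h(y) = C1 - 21*exp(3*y/7)/4 + 9*sin(4*y/9)/20


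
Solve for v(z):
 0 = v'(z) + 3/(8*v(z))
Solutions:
 v(z) = -sqrt(C1 - 3*z)/2
 v(z) = sqrt(C1 - 3*z)/2


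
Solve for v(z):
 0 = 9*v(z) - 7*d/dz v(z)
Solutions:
 v(z) = C1*exp(9*z/7)


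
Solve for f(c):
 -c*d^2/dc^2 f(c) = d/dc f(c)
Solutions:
 f(c) = C1 + C2*log(c)


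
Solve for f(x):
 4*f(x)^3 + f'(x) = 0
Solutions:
 f(x) = -sqrt(2)*sqrt(-1/(C1 - 4*x))/2
 f(x) = sqrt(2)*sqrt(-1/(C1 - 4*x))/2


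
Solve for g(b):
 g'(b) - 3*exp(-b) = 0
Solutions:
 g(b) = C1 - 3*exp(-b)


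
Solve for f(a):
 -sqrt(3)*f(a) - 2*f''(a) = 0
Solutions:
 f(a) = C1*sin(sqrt(2)*3^(1/4)*a/2) + C2*cos(sqrt(2)*3^(1/4)*a/2)


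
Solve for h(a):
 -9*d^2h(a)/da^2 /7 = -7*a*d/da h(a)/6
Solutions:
 h(a) = C1 + C2*erfi(7*sqrt(3)*a/18)


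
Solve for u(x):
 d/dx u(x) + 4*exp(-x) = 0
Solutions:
 u(x) = C1 + 4*exp(-x)


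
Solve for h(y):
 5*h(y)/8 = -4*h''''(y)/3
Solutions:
 h(y) = (C1*sin(30^(1/4)*y/4) + C2*cos(30^(1/4)*y/4))*exp(-30^(1/4)*y/4) + (C3*sin(30^(1/4)*y/4) + C4*cos(30^(1/4)*y/4))*exp(30^(1/4)*y/4)


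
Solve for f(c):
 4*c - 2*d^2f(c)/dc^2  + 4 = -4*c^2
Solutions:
 f(c) = C1 + C2*c + c^4/6 + c^3/3 + c^2


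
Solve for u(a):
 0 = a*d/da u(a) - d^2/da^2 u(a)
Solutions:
 u(a) = C1 + C2*erfi(sqrt(2)*a/2)


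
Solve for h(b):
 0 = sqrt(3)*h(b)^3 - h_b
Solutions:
 h(b) = -sqrt(2)*sqrt(-1/(C1 + sqrt(3)*b))/2
 h(b) = sqrt(2)*sqrt(-1/(C1 + sqrt(3)*b))/2


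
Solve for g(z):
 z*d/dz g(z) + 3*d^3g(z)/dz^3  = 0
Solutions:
 g(z) = C1 + Integral(C2*airyai(-3^(2/3)*z/3) + C3*airybi(-3^(2/3)*z/3), z)


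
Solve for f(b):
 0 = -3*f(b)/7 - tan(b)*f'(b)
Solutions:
 f(b) = C1/sin(b)^(3/7)


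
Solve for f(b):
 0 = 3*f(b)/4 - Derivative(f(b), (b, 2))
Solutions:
 f(b) = C1*exp(-sqrt(3)*b/2) + C2*exp(sqrt(3)*b/2)


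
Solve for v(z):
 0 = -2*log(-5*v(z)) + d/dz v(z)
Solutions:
 -Integral(1/(log(-_y) + log(5)), (_y, v(z)))/2 = C1 - z


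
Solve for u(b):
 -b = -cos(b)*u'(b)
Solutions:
 u(b) = C1 + Integral(b/cos(b), b)


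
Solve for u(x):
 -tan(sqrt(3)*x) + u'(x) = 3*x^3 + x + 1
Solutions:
 u(x) = C1 + 3*x^4/4 + x^2/2 + x - sqrt(3)*log(cos(sqrt(3)*x))/3


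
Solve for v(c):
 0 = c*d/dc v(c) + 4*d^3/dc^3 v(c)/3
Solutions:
 v(c) = C1 + Integral(C2*airyai(-6^(1/3)*c/2) + C3*airybi(-6^(1/3)*c/2), c)


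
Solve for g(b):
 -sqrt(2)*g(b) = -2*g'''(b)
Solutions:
 g(b) = C3*exp(2^(5/6)*b/2) + (C1*sin(2^(5/6)*sqrt(3)*b/4) + C2*cos(2^(5/6)*sqrt(3)*b/4))*exp(-2^(5/6)*b/4)


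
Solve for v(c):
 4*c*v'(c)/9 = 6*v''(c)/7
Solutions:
 v(c) = C1 + C2*erfi(sqrt(21)*c/9)


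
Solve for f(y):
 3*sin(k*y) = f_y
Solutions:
 f(y) = C1 - 3*cos(k*y)/k


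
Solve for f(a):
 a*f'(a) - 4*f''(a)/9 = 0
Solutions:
 f(a) = C1 + C2*erfi(3*sqrt(2)*a/4)


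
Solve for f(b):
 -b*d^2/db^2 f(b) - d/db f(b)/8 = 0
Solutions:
 f(b) = C1 + C2*b^(7/8)


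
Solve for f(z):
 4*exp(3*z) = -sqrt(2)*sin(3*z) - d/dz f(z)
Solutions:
 f(z) = C1 - 4*exp(3*z)/3 + sqrt(2)*cos(3*z)/3


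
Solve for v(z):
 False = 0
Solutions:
 v(z) = C1 - 6*z*acos(-z/2)/7 + zoo*z - 6*sqrt(4 - z^2)/7


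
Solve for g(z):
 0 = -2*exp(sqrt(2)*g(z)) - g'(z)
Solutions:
 g(z) = sqrt(2)*(2*log(1/(C1 + 2*z)) - log(2))/4


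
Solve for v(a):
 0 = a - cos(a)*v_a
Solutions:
 v(a) = C1 + Integral(a/cos(a), a)


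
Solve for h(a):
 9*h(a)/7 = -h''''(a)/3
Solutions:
 h(a) = (C1*sin(sqrt(2)*21^(3/4)*a/14) + C2*cos(sqrt(2)*21^(3/4)*a/14))*exp(-sqrt(2)*21^(3/4)*a/14) + (C3*sin(sqrt(2)*21^(3/4)*a/14) + C4*cos(sqrt(2)*21^(3/4)*a/14))*exp(sqrt(2)*21^(3/4)*a/14)


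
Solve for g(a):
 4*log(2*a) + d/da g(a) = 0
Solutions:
 g(a) = C1 - 4*a*log(a) - a*log(16) + 4*a


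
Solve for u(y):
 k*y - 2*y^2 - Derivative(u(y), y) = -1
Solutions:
 u(y) = C1 + k*y^2/2 - 2*y^3/3 + y


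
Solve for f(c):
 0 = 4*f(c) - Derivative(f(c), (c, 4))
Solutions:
 f(c) = C1*exp(-sqrt(2)*c) + C2*exp(sqrt(2)*c) + C3*sin(sqrt(2)*c) + C4*cos(sqrt(2)*c)


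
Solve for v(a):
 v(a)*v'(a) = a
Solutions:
 v(a) = -sqrt(C1 + a^2)
 v(a) = sqrt(C1 + a^2)


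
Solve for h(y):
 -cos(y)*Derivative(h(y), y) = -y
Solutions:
 h(y) = C1 + Integral(y/cos(y), y)


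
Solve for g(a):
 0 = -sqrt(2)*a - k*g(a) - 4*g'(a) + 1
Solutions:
 g(a) = C1*exp(-a*k/4) - sqrt(2)*a/k + 1/k + 4*sqrt(2)/k^2


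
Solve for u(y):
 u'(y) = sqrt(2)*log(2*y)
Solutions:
 u(y) = C1 + sqrt(2)*y*log(y) - sqrt(2)*y + sqrt(2)*y*log(2)


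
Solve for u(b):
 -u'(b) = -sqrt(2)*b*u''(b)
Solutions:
 u(b) = C1 + C2*b^(sqrt(2)/2 + 1)


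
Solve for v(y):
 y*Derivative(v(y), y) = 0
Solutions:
 v(y) = C1


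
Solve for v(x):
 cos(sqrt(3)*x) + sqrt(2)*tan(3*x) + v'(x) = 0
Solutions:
 v(x) = C1 + sqrt(2)*log(cos(3*x))/3 - sqrt(3)*sin(sqrt(3)*x)/3


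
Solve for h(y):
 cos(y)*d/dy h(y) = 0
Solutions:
 h(y) = C1


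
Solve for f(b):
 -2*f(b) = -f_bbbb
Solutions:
 f(b) = C1*exp(-2^(1/4)*b) + C2*exp(2^(1/4)*b) + C3*sin(2^(1/4)*b) + C4*cos(2^(1/4)*b)


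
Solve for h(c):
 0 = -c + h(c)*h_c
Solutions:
 h(c) = -sqrt(C1 + c^2)
 h(c) = sqrt(C1 + c^2)


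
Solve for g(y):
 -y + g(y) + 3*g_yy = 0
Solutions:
 g(y) = C1*sin(sqrt(3)*y/3) + C2*cos(sqrt(3)*y/3) + y


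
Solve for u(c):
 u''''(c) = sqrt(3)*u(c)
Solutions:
 u(c) = C1*exp(-3^(1/8)*c) + C2*exp(3^(1/8)*c) + C3*sin(3^(1/8)*c) + C4*cos(3^(1/8)*c)


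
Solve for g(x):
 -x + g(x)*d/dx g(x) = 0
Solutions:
 g(x) = -sqrt(C1 + x^2)
 g(x) = sqrt(C1 + x^2)


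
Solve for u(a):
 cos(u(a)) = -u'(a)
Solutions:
 u(a) = pi - asin((C1 + exp(2*a))/(C1 - exp(2*a)))
 u(a) = asin((C1 + exp(2*a))/(C1 - exp(2*a)))


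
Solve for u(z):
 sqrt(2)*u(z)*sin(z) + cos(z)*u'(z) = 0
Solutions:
 u(z) = C1*cos(z)^(sqrt(2))


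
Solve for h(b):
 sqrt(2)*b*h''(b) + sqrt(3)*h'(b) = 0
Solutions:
 h(b) = C1 + C2*b^(1 - sqrt(6)/2)


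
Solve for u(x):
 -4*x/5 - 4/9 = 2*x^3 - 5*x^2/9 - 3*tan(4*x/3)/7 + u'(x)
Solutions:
 u(x) = C1 - x^4/2 + 5*x^3/27 - 2*x^2/5 - 4*x/9 - 9*log(cos(4*x/3))/28


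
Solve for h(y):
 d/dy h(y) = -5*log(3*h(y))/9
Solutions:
 9*Integral(1/(log(_y) + log(3)), (_y, h(y)))/5 = C1 - y


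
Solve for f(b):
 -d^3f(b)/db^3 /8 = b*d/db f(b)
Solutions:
 f(b) = C1 + Integral(C2*airyai(-2*b) + C3*airybi(-2*b), b)


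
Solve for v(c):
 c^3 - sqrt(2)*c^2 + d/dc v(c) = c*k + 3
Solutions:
 v(c) = C1 - c^4/4 + sqrt(2)*c^3/3 + c^2*k/2 + 3*c


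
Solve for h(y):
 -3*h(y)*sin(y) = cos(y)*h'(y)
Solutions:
 h(y) = C1*cos(y)^3


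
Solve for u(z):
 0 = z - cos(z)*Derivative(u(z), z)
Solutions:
 u(z) = C1 + Integral(z/cos(z), z)


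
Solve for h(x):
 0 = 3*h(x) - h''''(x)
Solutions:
 h(x) = C1*exp(-3^(1/4)*x) + C2*exp(3^(1/4)*x) + C3*sin(3^(1/4)*x) + C4*cos(3^(1/4)*x)


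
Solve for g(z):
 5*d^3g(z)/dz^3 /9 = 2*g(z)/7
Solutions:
 g(z) = C3*exp(18^(1/3)*35^(2/3)*z/35) + (C1*sin(3*2^(1/3)*3^(1/6)*35^(2/3)*z/70) + C2*cos(3*2^(1/3)*3^(1/6)*35^(2/3)*z/70))*exp(-18^(1/3)*35^(2/3)*z/70)


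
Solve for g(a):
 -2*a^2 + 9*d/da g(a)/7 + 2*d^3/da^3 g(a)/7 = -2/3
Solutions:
 g(a) = C1 + C2*sin(3*sqrt(2)*a/2) + C3*cos(3*sqrt(2)*a/2) + 14*a^3/27 - 98*a/81


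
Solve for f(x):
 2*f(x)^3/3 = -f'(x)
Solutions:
 f(x) = -sqrt(6)*sqrt(-1/(C1 - 2*x))/2
 f(x) = sqrt(6)*sqrt(-1/(C1 - 2*x))/2


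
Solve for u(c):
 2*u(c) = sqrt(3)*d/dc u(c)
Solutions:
 u(c) = C1*exp(2*sqrt(3)*c/3)


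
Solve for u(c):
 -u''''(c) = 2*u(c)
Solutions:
 u(c) = (C1*sin(2^(3/4)*c/2) + C2*cos(2^(3/4)*c/2))*exp(-2^(3/4)*c/2) + (C3*sin(2^(3/4)*c/2) + C4*cos(2^(3/4)*c/2))*exp(2^(3/4)*c/2)


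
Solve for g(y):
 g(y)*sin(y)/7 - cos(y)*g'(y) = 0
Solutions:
 g(y) = C1/cos(y)^(1/7)


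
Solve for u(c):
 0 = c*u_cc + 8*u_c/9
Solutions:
 u(c) = C1 + C2*c^(1/9)


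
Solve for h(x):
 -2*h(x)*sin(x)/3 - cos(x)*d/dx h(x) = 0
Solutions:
 h(x) = C1*cos(x)^(2/3)


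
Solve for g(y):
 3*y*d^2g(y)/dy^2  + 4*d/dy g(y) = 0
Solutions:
 g(y) = C1 + C2/y^(1/3)


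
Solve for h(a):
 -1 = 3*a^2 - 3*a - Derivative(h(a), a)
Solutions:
 h(a) = C1 + a^3 - 3*a^2/2 + a


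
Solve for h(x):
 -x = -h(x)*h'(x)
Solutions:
 h(x) = -sqrt(C1 + x^2)
 h(x) = sqrt(C1 + x^2)


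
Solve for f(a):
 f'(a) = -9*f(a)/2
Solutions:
 f(a) = C1*exp(-9*a/2)


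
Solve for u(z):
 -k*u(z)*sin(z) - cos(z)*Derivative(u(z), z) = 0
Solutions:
 u(z) = C1*exp(k*log(cos(z)))


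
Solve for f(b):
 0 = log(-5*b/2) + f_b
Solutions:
 f(b) = C1 - b*log(-b) + b*(-log(5) + log(2) + 1)


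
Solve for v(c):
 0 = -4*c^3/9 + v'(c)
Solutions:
 v(c) = C1 + c^4/9


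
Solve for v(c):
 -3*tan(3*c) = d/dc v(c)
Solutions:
 v(c) = C1 + log(cos(3*c))


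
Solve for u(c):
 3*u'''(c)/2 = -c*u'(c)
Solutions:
 u(c) = C1 + Integral(C2*airyai(-2^(1/3)*3^(2/3)*c/3) + C3*airybi(-2^(1/3)*3^(2/3)*c/3), c)


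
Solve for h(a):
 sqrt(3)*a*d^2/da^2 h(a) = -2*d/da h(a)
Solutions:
 h(a) = C1 + C2*a^(1 - 2*sqrt(3)/3)


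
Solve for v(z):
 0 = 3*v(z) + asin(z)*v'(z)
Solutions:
 v(z) = C1*exp(-3*Integral(1/asin(z), z))


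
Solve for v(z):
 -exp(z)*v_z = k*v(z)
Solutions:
 v(z) = C1*exp(k*exp(-z))


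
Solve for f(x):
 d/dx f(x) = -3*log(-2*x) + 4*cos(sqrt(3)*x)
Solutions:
 f(x) = C1 - 3*x*log(-x) - 3*x*log(2) + 3*x + 4*sqrt(3)*sin(sqrt(3)*x)/3


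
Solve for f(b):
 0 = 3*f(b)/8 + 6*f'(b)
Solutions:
 f(b) = C1*exp(-b/16)


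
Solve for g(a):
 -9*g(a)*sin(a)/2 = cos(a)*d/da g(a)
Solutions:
 g(a) = C1*cos(a)^(9/2)


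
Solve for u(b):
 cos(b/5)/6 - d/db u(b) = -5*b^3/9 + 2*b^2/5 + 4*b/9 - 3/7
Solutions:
 u(b) = C1 + 5*b^4/36 - 2*b^3/15 - 2*b^2/9 + 3*b/7 + 5*sin(b/5)/6


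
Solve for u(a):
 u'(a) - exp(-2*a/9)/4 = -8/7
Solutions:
 u(a) = C1 - 8*a/7 - 9*exp(-2*a/9)/8


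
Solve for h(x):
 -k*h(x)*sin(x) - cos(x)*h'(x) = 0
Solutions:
 h(x) = C1*exp(k*log(cos(x)))


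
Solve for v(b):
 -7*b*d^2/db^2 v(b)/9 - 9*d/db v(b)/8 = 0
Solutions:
 v(b) = C1 + C2/b^(25/56)


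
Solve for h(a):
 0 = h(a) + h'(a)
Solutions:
 h(a) = C1*exp(-a)


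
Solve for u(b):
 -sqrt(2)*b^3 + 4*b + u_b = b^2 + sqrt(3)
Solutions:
 u(b) = C1 + sqrt(2)*b^4/4 + b^3/3 - 2*b^2 + sqrt(3)*b


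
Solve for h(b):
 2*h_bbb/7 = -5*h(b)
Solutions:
 h(b) = C3*exp(-2^(2/3)*35^(1/3)*b/2) + (C1*sin(2^(2/3)*sqrt(3)*35^(1/3)*b/4) + C2*cos(2^(2/3)*sqrt(3)*35^(1/3)*b/4))*exp(2^(2/3)*35^(1/3)*b/4)


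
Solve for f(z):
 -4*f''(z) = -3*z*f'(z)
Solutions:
 f(z) = C1 + C2*erfi(sqrt(6)*z/4)


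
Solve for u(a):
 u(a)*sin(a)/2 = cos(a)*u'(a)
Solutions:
 u(a) = C1/sqrt(cos(a))


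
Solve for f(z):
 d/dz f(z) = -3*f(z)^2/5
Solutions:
 f(z) = 5/(C1 + 3*z)
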